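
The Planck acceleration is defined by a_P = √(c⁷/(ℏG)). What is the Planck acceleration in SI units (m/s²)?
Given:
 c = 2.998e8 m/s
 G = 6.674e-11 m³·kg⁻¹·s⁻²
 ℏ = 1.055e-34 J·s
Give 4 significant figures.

a_P = √(c⁷/(ℏG))
  = √(3.092e103)
  = 5.560e51 m/s²

5.560e51 m/s²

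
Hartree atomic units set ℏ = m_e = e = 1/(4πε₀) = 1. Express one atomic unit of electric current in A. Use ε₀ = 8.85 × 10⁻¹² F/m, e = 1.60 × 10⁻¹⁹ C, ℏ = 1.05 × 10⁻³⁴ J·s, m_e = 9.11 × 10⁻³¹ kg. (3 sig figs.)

6.67 × 10⁻³ A

The unique combination of the constants set to 1 with dimensions of current is I_au = e E_h/ℏ = m_e e⁵/((4πε₀)²ℏ³).
E_h = 4.38 × 10⁻¹⁸ J
e·E_h/ℏ = 6.67 × 10⁻³ A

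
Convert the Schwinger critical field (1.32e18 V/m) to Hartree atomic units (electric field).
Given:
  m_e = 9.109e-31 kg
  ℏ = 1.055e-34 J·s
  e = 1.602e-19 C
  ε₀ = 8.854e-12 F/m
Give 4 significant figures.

2.573e6

atomic unit of electric field: E_au = E_h/(e a₀) = m_e²e⁵/((4πε₀)³ℏ⁴) = 5.131e11 V/m.
1.32e18 / 5.131e11 = 2.573e6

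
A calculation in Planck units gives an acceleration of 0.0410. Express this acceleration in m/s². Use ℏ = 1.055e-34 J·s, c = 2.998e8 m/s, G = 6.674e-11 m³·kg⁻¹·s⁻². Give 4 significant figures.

2.280e50 m/s²

One Planck acceleration: a_P = √(c⁷/(ℏG)) = 5.560e51 m/s².
0.0410 × 5.560e51 m/s² = 2.280e50 m/s²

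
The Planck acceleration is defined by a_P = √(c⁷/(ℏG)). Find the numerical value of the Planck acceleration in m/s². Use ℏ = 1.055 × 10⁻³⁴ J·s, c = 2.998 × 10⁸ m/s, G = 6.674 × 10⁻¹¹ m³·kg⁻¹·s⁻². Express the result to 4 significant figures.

5.560 × 10⁵¹ m/s²

a_P = √(c⁷/(ℏG))
  = √(3.092 × 10¹⁰³)
  = 5.560 × 10⁵¹ m/s²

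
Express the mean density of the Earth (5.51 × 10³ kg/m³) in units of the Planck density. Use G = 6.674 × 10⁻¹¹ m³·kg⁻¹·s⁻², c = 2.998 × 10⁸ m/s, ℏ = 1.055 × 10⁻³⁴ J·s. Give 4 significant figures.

1.069 × 10⁻⁹³

Planck density: ρ_P = c⁵/(ℏG²) = 5.154 × 10⁹⁶ kg/m³.
5.51 × 10³ / 5.154 × 10⁹⁶ = 1.069 × 10⁻⁹³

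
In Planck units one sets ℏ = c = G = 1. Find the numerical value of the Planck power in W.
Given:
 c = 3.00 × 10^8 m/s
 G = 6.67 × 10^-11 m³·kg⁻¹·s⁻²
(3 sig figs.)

P_P = c⁵/G
  = 2.43 × 10^42 / 6.67 × 10^-11
  = 3.64 × 10^52 W

3.64 × 10^52 W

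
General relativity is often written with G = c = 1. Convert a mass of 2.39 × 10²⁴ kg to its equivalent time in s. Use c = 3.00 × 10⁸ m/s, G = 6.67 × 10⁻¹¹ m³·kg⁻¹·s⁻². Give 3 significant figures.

Mass → time via G/c³.
2.39 × 10²⁴ kg × (G/c³) = 5.90 × 10⁻¹² s

5.90 × 10⁻¹² s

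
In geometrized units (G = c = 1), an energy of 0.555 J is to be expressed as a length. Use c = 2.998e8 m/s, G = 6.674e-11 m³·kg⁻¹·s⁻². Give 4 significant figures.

4.585e-45 m

Energy → length via G/c⁴.
0.555 J × (G/c⁴) = 4.585e-45 m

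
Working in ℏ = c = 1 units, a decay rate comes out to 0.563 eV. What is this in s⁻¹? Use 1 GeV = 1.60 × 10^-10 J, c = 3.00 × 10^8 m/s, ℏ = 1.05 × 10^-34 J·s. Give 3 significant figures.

8.58 × 10^14 s⁻¹

A rate is [E]/ℏ; divide by ℏ.
1 GeV → 1/ℏ × (1 GeV in J) = 1.52 × 10^24 s⁻¹.
Convert the energy scale: 0.563 eV = 5.63 × 10^-10 GeV.
Result: 5.63 × 10^-10 × 1.52 × 10^24 = 8.58 × 10^14 s⁻¹.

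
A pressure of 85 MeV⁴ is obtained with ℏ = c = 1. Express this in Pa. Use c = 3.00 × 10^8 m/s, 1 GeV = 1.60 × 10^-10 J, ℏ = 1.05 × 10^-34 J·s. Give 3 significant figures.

1.78 × 10^27 Pa

Pressure is [E]/[L]³ = [E]⁴/(ℏc)³.
1 GeV⁴ → 1/(ℏc)³ × (1 GeV in J)⁴ = 2.10 × 10^37 Pa.
Convert the energy scale: 85 MeV⁴ = 8.50 × 10^-11 GeV⁴.
Result: 8.50 × 10^-11 × 2.10 × 10^37 = 1.78 × 10^27 Pa.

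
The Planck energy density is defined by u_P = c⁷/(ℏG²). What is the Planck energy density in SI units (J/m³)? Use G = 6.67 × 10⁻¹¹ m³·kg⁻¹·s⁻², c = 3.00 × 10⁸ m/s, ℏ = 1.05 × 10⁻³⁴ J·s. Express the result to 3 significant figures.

4.68 × 10¹¹³ J/m³

u_P = c⁷/(ℏG²)
  = 2.19 × 10⁵⁹ / 4.67 × 10⁻⁵⁵
  = 4.68 × 10¹¹³ J/m³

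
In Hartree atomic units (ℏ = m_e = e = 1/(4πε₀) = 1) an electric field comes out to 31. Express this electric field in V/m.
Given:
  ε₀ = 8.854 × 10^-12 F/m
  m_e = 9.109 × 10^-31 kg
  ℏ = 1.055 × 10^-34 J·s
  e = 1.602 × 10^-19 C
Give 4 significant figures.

1.591 × 10^13 V/m

One atomic unit of electric field: E_au = E_h/(e a₀) = m_e²e⁵/((4πε₀)³ℏ⁴) = 5.131 × 10^11 V/m.
31 × 5.131 × 10^11 V/m = 1.591 × 10^13 V/m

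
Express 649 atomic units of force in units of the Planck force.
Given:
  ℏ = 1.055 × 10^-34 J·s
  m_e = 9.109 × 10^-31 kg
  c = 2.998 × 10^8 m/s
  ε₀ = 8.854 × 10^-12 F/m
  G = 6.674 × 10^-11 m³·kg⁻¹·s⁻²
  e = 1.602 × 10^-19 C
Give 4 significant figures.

atomic unit of force: F_au = E_h/a₀ = m_e²e⁶/((4πε₀)³ℏ⁴) = 8.220 × 10^-8 N
Planck force: F_P = c⁴/G = 1.210 × 10^44 N
649 × 8.220 × 10^-8 / 1.210 × 10^44 = 4.407 × 10^-49

4.407 × 10^-49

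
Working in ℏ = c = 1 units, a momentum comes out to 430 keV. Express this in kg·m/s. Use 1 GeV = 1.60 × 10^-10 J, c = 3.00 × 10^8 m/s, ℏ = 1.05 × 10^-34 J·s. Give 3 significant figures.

2.29 × 10^-22 kg·m/s

Momentum is [E]/c; divide by c.
1 GeV → 1/c × (1 GeV in J) = 5.33 × 10^-19 kg·m/s.
Convert the energy scale: 430 keV = 4.30 × 10^-4 GeV.
Result: 4.30 × 10^-4 × 5.33 × 10^-19 = 2.29 × 10^-22 kg·m/s.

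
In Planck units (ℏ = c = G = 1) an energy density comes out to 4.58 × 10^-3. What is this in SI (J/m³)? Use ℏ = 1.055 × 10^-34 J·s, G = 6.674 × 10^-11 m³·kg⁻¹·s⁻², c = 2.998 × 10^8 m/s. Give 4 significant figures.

2.122 × 10^111 J/m³

One Planck energy density: u_P = c⁷/(ℏG²) = 4.632 × 10^113 J/m³.
4.58 × 10^-3 × 4.632 × 10^113 J/m³ = 2.122 × 10^111 J/m³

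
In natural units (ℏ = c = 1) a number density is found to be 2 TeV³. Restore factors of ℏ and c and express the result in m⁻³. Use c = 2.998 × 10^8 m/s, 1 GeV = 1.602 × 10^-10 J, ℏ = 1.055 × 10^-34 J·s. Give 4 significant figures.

Number density is [L]⁻³ = [E]³/(ℏc)³.
1 GeV³ → 1/(ℏc)³ × (1 GeV in J)³ = 1.299 × 10^47 m⁻³.
Convert the energy scale: 2 TeV³ = 2.00 × 10^9 GeV³.
Result: 2.00 × 10^9 × 1.299 × 10^47 = 2.599 × 10^56 m⁻³.

2.599 × 10^56 m⁻³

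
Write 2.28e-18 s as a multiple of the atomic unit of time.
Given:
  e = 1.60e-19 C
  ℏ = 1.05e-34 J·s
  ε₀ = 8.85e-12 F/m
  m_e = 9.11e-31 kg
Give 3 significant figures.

atomic unit of time: τ_au = (4πε₀)²ℏ³/(m_e e⁴) = 2.40e-17 s.
2.28e-18 / 2.40e-17 = 0.0951

0.0951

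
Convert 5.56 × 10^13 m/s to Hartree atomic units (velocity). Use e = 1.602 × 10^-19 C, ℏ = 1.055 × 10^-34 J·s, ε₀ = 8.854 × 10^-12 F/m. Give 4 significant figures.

2.543 × 10^7

atomic unit of velocity: v_au = e²/(4πε₀ℏ) = 2.186 × 10^6 m/s.
5.56 × 10^13 / 2.186 × 10^6 = 2.543 × 10^7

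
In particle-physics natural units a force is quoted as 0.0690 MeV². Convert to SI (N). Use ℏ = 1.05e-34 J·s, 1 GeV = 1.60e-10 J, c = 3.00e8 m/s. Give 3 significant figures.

0.0561 N

Force is [E]/[L] = [E]²/(ℏc); restore (ℏc)⁻¹.
1 GeV² → 1/(ℏc) × (1 GeV in J)² = 8.13e5 N.
Convert the energy scale: 0.0690 MeV² = 6.90e-8 GeV².
Result: 6.90e-8 × 8.13e5 = 0.0561 N.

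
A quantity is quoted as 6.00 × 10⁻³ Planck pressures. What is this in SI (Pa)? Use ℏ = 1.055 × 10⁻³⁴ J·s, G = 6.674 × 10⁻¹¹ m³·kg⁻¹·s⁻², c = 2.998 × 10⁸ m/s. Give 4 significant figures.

One Planck pressure: p_P = c⁷/(ℏG²) = 4.632 × 10¹¹³ Pa.
6.00 × 10⁻³ × 4.632 × 10¹¹³ Pa = 2.779 × 10¹¹¹ Pa

2.779 × 10¹¹¹ Pa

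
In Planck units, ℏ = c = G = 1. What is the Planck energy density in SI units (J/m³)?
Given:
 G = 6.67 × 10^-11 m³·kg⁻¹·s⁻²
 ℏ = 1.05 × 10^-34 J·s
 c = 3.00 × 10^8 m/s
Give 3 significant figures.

4.68 × 10^113 J/m³

The unique combination of the constants set to 1 with dimensions of energy density is u_P = c⁷/(ℏG²).
  = 2.19 × 10^59 / 4.67 × 10^-55
  = 4.68 × 10^113 J/m³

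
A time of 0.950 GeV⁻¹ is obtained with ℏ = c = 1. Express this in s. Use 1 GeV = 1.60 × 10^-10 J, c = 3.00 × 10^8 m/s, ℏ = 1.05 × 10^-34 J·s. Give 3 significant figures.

6.23 × 10^-25 s

A time is [E]⁻¹ in ℏ=c=1; restore one factor of ℏ.
1 GeV⁻¹ → ℏ × (1 GeV in J)⁻¹ = 6.56 × 10^-25 s.
Result: 0.950 × 6.56 × 10^-25 = 6.23 × 10^-25 s.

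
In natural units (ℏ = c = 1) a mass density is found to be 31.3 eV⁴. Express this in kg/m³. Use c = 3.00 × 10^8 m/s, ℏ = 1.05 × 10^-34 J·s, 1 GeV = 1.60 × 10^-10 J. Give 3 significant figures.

7.29 × 10^-15 kg/m³

Mass density is [E]/(c²[L]³) = [E]⁴/(ℏ³c⁵).
1 GeV⁴ → 1/(ℏ³c⁵) × (1 GeV in J)⁴ = 2.33 × 10^20 kg/m³.
Convert the energy scale: 31.3 eV⁴ = 3.13 × 10^-35 GeV⁴.
Result: 3.13 × 10^-35 × 2.33 × 10^20 = 7.29 × 10^-15 kg/m³.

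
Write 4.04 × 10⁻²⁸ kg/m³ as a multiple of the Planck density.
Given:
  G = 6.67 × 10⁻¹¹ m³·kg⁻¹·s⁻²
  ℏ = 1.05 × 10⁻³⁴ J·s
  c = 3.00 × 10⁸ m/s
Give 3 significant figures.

7.77 × 10⁻¹²⁵

Planck density: ρ_P = c⁵/(ℏG²) = 5.20 × 10⁹⁶ kg/m³.
4.04 × 10⁻²⁸ / 5.20 × 10⁹⁶ = 7.77 × 10⁻¹²⁵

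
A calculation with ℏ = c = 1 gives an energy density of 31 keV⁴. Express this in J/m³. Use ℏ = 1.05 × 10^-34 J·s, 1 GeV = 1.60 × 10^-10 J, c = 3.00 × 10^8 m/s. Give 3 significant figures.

[E]/[L]³ = [E]⁴/(ℏc)³; restore (ℏc)⁻³.
1 GeV⁴ → 1/(ℏc)³ × (1 GeV in J)⁴ = 2.10 × 10^37 J/m³.
Convert the energy scale: 31 keV⁴ = 3.10 × 10^-23 GeV⁴.
Result: 3.10 × 10^-23 × 2.10 × 10^37 = 6.50 × 10^14 J/m³.

6.50 × 10^14 J/m³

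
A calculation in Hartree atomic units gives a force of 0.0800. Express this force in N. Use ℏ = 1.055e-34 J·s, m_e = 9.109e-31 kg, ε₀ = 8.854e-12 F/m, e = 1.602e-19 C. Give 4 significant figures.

6.576e-9 N

One atomic unit of force: F_au = E_h/a₀ = m_e²e⁶/((4πε₀)³ℏ⁴) = 8.220e-8 N.
0.0800 × 8.220e-8 N = 6.576e-9 N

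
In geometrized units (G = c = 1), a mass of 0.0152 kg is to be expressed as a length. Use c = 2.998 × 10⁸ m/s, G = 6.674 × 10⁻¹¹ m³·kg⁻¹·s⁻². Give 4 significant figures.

In G = c = 1 units mass has dimensions of length; the conversion factor is G/c².
0.0152 kg × (G/c²) = 1.129 × 10⁻²⁹ m

1.129 × 10⁻²⁹ m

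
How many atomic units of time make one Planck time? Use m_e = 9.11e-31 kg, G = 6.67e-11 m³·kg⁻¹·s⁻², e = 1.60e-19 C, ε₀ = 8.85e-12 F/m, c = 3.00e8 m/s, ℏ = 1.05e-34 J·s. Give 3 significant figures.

2.24e-27

Planck time: t_P = √(ℏG/c⁵) = 5.37e-44 s
atomic unit of time: τ_au = (4πε₀)²ℏ³/(m_e e⁴) = 2.40e-17 s
ratio = 5.37e-44 / 2.40e-17 = 2.24e-27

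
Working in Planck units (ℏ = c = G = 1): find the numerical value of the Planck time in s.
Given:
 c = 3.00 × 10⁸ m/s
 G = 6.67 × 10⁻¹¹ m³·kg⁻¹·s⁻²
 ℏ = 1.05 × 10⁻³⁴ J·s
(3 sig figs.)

The unique combination of the constants set to 1 with dimensions of time is t_P = √(ℏG/c⁵).
  = √(2.88 × 10⁻⁸⁷)
  = 5.37 × 10⁻⁴⁴ s

5.37 × 10⁻⁴⁴ s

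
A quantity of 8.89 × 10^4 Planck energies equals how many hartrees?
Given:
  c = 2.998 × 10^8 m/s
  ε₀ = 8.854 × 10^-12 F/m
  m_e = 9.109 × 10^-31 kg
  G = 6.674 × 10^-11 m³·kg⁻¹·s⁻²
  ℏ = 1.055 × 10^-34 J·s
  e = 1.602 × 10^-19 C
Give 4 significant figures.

3.995 × 10^31

Planck energy: E_P = √(ℏc⁵/G) = 1.957 × 10^9 J
hartree: E_h = m_e e⁴/(4πε₀ℏ)² = 4.354 × 10^-18 J
8.89 × 10^4 × 1.957 × 10^9 / 4.354 × 10^-18 = 3.995 × 10^31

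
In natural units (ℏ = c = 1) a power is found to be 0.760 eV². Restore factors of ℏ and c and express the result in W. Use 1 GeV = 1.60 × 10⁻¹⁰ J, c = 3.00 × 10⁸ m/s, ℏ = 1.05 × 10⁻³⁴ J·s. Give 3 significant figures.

Power is [E]/[T] = [E]²/ℏ.
1 GeV² → 1/ℏ × (1 GeV in J)² = 2.44 × 10¹⁴ W.
Convert the energy scale: 0.760 eV² = 7.60 × 10⁻¹⁹ GeV².
Result: 7.60 × 10⁻¹⁹ × 2.44 × 10¹⁴ = 1.85 × 10⁻⁴ W.

1.85 × 10⁻⁴ W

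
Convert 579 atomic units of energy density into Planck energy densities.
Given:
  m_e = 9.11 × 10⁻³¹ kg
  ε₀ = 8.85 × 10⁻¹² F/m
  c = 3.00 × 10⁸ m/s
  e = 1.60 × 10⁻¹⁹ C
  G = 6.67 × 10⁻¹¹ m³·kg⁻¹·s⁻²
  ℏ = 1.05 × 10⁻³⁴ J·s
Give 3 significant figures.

atomic unit of energy density: u_au = E_h/a₀³ = m_e⁴e¹⁰/((4πε₀)⁵ℏ⁸) = 3.01 × 10¹³ J/m³
Planck energy density: u_P = c⁷/(ℏG²) = 4.68 × 10¹¹³ J/m³
579 × 3.01 × 10¹³ / 4.68 × 10¹¹³ = 3.73 × 10⁻⁹⁸

3.73 × 10⁻⁹⁸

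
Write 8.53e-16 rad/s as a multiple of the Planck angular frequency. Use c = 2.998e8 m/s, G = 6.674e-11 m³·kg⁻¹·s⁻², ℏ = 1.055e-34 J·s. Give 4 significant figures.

4.599e-59

Planck angular frequency: ω_P = √(c⁵/(ℏG)) = 1.855e43 rad/s.
8.53e-16 / 1.855e43 = 4.599e-59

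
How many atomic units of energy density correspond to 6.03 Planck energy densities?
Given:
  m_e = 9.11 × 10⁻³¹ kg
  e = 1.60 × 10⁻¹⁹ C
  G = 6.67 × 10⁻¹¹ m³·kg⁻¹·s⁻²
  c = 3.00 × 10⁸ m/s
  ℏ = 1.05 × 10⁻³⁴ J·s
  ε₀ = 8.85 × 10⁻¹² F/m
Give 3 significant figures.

Planck energy density: u_P = c⁷/(ℏG²) = 4.68 × 10¹¹³ J/m³
atomic unit of energy density: u_au = E_h/a₀³ = m_e⁴e¹⁰/((4πε₀)⁵ℏ⁸) = 3.01 × 10¹³ J/m³
6.03 × 4.68 × 10¹¹³ / 3.01 × 10¹³ = 9.37 × 10¹⁰⁰

9.37 × 10¹⁰⁰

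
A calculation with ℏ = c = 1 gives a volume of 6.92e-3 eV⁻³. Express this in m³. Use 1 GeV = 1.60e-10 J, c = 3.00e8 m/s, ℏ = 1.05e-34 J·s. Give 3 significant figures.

Volume is [L]³ = [E]⁻³·(ℏc)³.
1 GeV⁻³ → (ℏc)³ × (1 GeV in J)⁻³ = 7.63e-48 m³.
Convert the energy scale: 6.92e-3 eV⁻³ = 6.92e24 GeV⁻³.
Result: 6.92e24 × 7.63e-48 = 5.28e-23 m³.

5.28e-23 m³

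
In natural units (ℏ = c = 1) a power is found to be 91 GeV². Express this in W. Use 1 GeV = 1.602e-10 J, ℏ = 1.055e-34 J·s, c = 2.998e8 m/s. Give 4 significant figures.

Power is [E]/[T] = [E]²/ℏ.
1 GeV² → 1/ℏ × (1 GeV in J)² = 2.433e14 W.
Result: 91 × 2.433e14 = 2.214e16 W.

2.214e16 W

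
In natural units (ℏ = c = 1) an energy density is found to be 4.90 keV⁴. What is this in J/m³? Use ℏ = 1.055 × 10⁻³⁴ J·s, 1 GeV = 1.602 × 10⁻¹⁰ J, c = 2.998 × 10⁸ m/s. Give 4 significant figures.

[E]/[L]³ = [E]⁴/(ℏc)³; restore (ℏc)⁻³.
1 GeV⁴ → 1/(ℏc)³ × (1 GeV in J)⁴ = 2.082 × 10³⁷ J/m³.
Convert the energy scale: 4.90 keV⁴ = 4.90 × 10⁻²⁴ GeV⁴.
Result: 4.90 × 10⁻²⁴ × 2.082 × 10³⁷ = 1.020 × 10¹⁴ J/m³.

1.020 × 10¹⁴ J/m³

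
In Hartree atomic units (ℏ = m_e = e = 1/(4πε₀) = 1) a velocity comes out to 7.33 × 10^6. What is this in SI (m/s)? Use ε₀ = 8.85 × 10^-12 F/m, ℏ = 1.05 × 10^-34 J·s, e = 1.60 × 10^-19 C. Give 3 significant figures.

1.61 × 10^13 m/s

One atomic unit of velocity: v_au = e²/(4πε₀ℏ) = 2.19 × 10^6 m/s.
7.33 × 10^6 × 2.19 × 10^6 m/s = 1.61 × 10^13 m/s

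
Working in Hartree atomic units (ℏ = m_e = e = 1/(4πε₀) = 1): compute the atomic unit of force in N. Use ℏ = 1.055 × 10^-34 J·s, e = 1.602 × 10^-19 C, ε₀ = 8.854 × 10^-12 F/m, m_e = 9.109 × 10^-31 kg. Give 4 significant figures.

8.220 × 10^-8 N

The unique combination of the constants set to 1 with dimensions of force is F_au = E_h/a₀ = m_e²e⁶/((4πε₀)³ℏ⁴).
E_h = 4.354 × 10^-18 J
a₀ = 5.297 × 10^-11 m
E_h/a₀ = 8.220 × 10^-8 N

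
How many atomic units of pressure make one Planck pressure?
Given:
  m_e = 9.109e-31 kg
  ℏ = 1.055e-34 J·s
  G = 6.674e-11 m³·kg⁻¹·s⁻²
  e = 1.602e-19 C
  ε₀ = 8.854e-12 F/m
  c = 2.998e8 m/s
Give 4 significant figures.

1.581e100

Planck pressure: p_P = c⁷/(ℏG²) = 4.632e113 Pa
atomic unit of pressure: P_au = E_h/a₀³ = m_e⁴e¹⁰/((4πε₀)⁵ℏ⁸) = 2.929e13 Pa
ratio = 4.632e113 / 2.929e13 = 1.581e100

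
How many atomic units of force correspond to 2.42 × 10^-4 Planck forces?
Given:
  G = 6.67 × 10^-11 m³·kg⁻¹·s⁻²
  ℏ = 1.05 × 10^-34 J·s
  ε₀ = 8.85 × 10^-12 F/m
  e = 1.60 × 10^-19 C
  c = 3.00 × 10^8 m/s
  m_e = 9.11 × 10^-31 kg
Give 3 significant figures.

Planck force: F_P = c⁴/G = 1.21 × 10^44 N
atomic unit of force: F_au = E_h/a₀ = m_e²e⁶/((4πε₀)³ℏ⁴) = 8.33 × 10^-8 N
2.42 × 10^-4 × 1.21 × 10^44 / 8.33 × 10^-8 = 3.53 × 10^47

3.53 × 10^47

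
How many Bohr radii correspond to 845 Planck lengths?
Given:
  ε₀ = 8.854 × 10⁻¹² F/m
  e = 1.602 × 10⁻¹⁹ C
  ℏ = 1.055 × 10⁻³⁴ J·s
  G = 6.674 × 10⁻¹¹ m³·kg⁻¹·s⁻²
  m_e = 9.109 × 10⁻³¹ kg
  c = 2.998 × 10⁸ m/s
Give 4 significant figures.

Planck length: ℓ_P = √(ℏG/c³) = 1.616 × 10⁻³⁵ m
Bohr radius: a₀ = 4πε₀ℏ²/(m_e e²) = 5.297 × 10⁻¹¹ m
845 × 1.616 × 10⁻³⁵ / 5.297 × 10⁻¹¹ = 2.579 × 10⁻²²

2.579 × 10⁻²²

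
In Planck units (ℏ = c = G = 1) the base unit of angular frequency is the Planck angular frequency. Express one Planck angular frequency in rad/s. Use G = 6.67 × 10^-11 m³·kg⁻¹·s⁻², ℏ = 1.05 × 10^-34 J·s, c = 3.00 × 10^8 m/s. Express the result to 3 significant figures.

ω_P = √(c⁵/(ℏG))
  = √(3.47 × 10^86)
  = 1.86 × 10^43 rad/s

1.86 × 10^43 rad/s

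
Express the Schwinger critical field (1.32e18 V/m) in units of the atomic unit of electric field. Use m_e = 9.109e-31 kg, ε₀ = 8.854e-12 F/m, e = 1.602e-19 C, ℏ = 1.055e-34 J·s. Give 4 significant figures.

atomic unit of electric field: E_au = E_h/(e a₀) = m_e²e⁵/((4πε₀)³ℏ⁴) = 5.131e11 V/m.
1.32e18 / 5.131e11 = 2.573e6

2.573e6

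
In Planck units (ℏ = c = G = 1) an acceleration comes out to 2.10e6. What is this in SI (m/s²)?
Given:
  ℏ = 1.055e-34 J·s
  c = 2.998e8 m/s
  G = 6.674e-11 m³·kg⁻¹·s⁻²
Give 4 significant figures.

1.168e58 m/s²

One Planck acceleration: a_P = √(c⁷/(ℏG)) = 5.560e51 m/s².
2.10e6 × 5.560e51 m/s² = 1.168e58 m/s²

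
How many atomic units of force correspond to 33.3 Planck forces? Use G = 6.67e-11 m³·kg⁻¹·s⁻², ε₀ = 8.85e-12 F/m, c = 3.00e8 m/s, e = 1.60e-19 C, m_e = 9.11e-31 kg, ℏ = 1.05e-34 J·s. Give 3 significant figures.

Planck force: F_P = c⁴/G = 1.21e44 N
atomic unit of force: F_au = E_h/a₀ = m_e²e⁶/((4πε₀)³ℏ⁴) = 8.33e-8 N
33.3 × 1.21e44 / 8.33e-8 = 4.86e52

4.86e52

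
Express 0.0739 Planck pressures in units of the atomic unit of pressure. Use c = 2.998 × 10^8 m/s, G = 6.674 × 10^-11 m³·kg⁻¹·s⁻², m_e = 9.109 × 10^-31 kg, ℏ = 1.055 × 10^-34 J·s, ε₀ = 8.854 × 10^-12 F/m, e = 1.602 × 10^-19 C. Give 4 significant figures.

Planck pressure: p_P = c⁷/(ℏG²) = 4.632 × 10^113 Pa
atomic unit of pressure: P_au = E_h/a₀³ = m_e⁴e¹⁰/((4πε₀)⁵ℏ⁸) = 2.929 × 10^13 Pa
0.0739 × 4.632 × 10^113 / 2.929 × 10^13 = 1.169 × 10^99

1.169 × 10^99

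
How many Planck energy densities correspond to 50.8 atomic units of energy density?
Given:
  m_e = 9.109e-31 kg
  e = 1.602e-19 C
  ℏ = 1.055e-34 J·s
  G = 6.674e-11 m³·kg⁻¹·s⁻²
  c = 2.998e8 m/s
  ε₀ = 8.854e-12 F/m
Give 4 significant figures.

atomic unit of energy density: u_au = E_h/a₀³ = m_e⁴e¹⁰/((4πε₀)⁵ℏ⁸) = 2.929e13 J/m³
Planck energy density: u_P = c⁷/(ℏG²) = 4.632e113 J/m³
50.8 × 2.929e13 / 4.632e113 = 3.212e-99

3.212e-99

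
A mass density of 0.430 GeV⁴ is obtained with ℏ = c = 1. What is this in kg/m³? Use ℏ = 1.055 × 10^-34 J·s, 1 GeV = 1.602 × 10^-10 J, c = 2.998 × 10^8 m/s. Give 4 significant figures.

Mass density is [E]/(c²[L]³) = [E]⁴/(ℏ³c⁵).
1 GeV⁴ → 1/(ℏ³c⁵) × (1 GeV in J)⁴ = 2.316 × 10^20 kg/m³.
Result: 0.430 × 2.316 × 10^20 = 9.959 × 10^19 kg/m³.

9.959 × 10^19 kg/m³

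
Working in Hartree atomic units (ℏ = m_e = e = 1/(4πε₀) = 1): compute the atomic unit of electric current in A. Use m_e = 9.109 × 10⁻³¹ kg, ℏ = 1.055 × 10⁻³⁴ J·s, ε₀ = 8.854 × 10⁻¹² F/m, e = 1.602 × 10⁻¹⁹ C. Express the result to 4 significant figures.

6.612 × 10⁻³ A

From ℏ = m_e = e = 1/(4πε₀) = 1 the current scale is I_au = e E_h/ℏ = m_e e⁵/((4πε₀)²ℏ³).
E_h = 4.354 × 10⁻¹⁸ J
e·E_h/ℏ = 6.612 × 10⁻³ A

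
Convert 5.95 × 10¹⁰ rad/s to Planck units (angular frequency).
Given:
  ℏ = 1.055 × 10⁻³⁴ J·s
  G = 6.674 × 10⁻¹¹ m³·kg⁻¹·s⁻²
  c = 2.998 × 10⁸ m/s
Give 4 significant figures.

3.208 × 10⁻³³

Planck angular frequency: ω_P = √(c⁵/(ℏG)) = 1.855 × 10⁴³ rad/s.
5.95 × 10¹⁰ / 1.855 × 10⁴³ = 3.208 × 10⁻³³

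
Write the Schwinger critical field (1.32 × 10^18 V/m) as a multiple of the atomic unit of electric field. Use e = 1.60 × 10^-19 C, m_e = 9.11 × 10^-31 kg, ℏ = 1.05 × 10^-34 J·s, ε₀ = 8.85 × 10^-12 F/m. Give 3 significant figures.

2.54 × 10^6

atomic unit of electric field: E_au = E_h/(e a₀) = m_e²e⁵/((4πε₀)³ℏ⁴) = 5.20 × 10^11 V/m.
1.32 × 10^18 / 5.20 × 10^11 = 2.54 × 10^6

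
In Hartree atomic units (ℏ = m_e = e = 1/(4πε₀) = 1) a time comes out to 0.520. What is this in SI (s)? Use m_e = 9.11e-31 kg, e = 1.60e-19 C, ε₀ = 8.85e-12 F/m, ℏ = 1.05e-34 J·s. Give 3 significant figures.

One atomic unit of time: τ_au = (4πε₀)²ℏ³/(m_e e⁴) = 2.40e-17 s.
0.520 × 2.40e-17 s = 1.25e-17 s

1.25e-17 s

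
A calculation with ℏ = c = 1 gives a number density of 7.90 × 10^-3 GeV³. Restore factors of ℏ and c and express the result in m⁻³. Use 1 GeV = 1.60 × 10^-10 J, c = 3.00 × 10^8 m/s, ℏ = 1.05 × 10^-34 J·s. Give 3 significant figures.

Number density is [L]⁻³ = [E]³/(ℏc)³.
1 GeV³ → 1/(ℏc)³ × (1 GeV in J)³ = 1.31 × 10^47 m⁻³.
Result: 7.90 × 10^-3 × 1.31 × 10^47 = 1.04 × 10^45 m⁻³.

1.04 × 10^45 m⁻³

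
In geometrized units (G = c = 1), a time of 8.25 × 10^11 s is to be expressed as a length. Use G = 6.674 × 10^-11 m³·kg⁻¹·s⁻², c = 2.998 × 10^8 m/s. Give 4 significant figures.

Time → length via c.
8.25 × 10^11 s × (c) = 2.473 × 10^20 m

2.473 × 10^20 m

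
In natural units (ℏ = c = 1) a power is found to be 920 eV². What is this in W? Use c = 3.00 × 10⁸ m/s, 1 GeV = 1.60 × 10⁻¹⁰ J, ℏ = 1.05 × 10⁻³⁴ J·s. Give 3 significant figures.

0.224 W

Power is [E]/[T] = [E]²/ℏ.
1 GeV² → 1/ℏ × (1 GeV in J)² = 2.44 × 10¹⁴ W.
Convert the energy scale: 920 eV² = 9.20 × 10⁻¹⁶ GeV².
Result: 9.20 × 10⁻¹⁶ × 2.44 × 10¹⁴ = 0.224 W.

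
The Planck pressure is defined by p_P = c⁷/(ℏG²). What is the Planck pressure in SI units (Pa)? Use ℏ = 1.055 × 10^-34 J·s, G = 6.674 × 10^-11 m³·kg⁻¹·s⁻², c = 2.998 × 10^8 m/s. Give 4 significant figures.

4.632 × 10^113 Pa

p_P = c⁷/(ℏG²)
  = 2.177 × 10^59 / 4.699 × 10^-55
  = 4.632 × 10^113 Pa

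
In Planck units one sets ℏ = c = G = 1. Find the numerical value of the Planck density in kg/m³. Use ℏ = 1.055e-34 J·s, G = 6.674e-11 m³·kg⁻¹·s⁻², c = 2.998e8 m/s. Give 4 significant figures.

5.154e96 kg/m³

ρ_P = c⁵/(ℏG²)
  = 2.422e42 / 4.699e-55
  = 5.154e96 kg/m³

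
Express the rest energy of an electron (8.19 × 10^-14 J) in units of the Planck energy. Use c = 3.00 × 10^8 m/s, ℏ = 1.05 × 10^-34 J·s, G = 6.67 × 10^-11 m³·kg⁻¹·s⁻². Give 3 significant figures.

Planck energy: E_P = √(ℏc⁵/G) = 1.96 × 10^9 J.
8.19 × 10^-14 / 1.96 × 10^9 = 4.19 × 10^-23

4.19 × 10^-23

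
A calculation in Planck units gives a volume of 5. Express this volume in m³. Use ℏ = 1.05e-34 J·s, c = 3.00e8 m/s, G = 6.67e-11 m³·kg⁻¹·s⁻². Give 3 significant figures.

One Planck volume: V_P = (ℏG/c³)^(3/2) = 4.18e-105 m³.
5 × 4.18e-105 m³ = 2.09e-104 m³

2.09e-104 m³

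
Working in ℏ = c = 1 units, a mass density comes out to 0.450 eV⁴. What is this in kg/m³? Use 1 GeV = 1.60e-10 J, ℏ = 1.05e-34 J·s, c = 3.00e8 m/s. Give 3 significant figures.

1.05e-16 kg/m³

Mass density is [E]/(c²[L]³) = [E]⁴/(ℏ³c⁵).
1 GeV⁴ → 1/(ℏ³c⁵) × (1 GeV in J)⁴ = 2.33e20 kg/m³.
Convert the energy scale: 0.450 eV⁴ = 4.50e-37 GeV⁴.
Result: 4.50e-37 × 2.33e20 = 1.05e-16 kg/m³.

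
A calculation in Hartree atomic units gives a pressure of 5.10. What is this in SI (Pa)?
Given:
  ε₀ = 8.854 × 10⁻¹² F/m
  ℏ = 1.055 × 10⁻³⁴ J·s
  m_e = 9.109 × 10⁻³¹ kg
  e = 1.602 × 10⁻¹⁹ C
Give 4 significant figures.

1.494 × 10¹⁴ Pa

One atomic unit of pressure: P_au = E_h/a₀³ = m_e⁴e¹⁰/((4πε₀)⁵ℏ⁸) = 2.929 × 10¹³ Pa.
5.10 × 2.929 × 10¹³ Pa = 1.494 × 10¹⁴ Pa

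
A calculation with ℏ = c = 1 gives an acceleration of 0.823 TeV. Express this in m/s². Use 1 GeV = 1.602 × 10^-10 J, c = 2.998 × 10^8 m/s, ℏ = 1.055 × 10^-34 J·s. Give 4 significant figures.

3.747 × 10^35 m/s²

Acceleration is [L]/[T]² = c·[E]/ℏ.
1 GeV → c/ℏ × (1 GeV in J) = 4.552 × 10^32 m/s².
Convert the energy scale: 0.823 TeV = 823 GeV.
Result: 823 × 4.552 × 10^32 = 3.747 × 10^35 m/s².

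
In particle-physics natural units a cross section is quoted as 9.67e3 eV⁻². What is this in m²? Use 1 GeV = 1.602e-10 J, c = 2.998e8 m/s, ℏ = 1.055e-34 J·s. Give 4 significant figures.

3.769e-10 m²

Area is [L]² = [E]⁻²·(ℏc)²; restore (ℏc)².
1 GeV⁻² → (ℏc)² × (1 GeV in J)⁻² = 3.898e-32 m².
Convert the energy scale: 9.67e3 eV⁻² = 9.67e21 GeV⁻².
Result: 9.67e21 × 3.898e-32 = 3.769e-10 m².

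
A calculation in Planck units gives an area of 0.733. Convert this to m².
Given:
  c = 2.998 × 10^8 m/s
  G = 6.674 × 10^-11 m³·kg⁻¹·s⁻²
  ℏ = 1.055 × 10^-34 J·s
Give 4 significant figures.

1.915 × 10^-70 m²

One Planck area: A_P = ℏG/c³ = 2.613 × 10^-70 m².
0.733 × 2.613 × 10^-70 m² = 1.915 × 10^-70 m²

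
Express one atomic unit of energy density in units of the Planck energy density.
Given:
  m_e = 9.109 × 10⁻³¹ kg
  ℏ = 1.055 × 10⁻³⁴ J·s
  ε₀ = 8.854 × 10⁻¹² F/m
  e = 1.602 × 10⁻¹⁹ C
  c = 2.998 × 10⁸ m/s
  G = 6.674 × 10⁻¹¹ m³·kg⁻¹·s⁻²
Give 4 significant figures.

atomic unit of energy density: u_au = E_h/a₀³ = m_e⁴e¹⁰/((4πε₀)⁵ℏ⁸) = 2.929 × 10¹³ J/m³
Planck energy density: u_P = c⁷/(ℏG²) = 4.632 × 10¹¹³ J/m³
ratio = 2.929 × 10¹³ / 4.632 × 10¹¹³ = 6.323 × 10⁻¹⁰¹

6.323 × 10⁻¹⁰¹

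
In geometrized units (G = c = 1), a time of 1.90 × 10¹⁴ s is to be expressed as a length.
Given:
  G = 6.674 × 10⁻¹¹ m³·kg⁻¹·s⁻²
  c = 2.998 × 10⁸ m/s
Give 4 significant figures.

5.696 × 10²² m

Time → length via c.
1.90 × 10¹⁴ s × (c) = 5.696 × 10²² m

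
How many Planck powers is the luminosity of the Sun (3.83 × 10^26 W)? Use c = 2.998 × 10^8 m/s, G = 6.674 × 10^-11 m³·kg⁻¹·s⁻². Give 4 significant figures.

1.055 × 10^-26

Planck power: P_P = c⁵/G = 3.629 × 10^52 W.
3.83 × 10^26 / 3.629 × 10^52 = 1.055 × 10^-26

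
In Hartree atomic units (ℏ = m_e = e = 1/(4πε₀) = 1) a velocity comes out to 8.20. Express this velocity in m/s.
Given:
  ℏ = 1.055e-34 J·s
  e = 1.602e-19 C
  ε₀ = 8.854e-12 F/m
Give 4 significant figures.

One atomic unit of velocity: v_au = e²/(4πε₀ℏ) = 2.186e6 m/s.
8.20 × 2.186e6 m/s = 1.793e7 m/s

1.793e7 m/s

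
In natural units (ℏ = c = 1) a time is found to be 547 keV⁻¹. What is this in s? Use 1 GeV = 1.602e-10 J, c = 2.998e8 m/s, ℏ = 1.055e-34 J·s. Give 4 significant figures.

3.602e-16 s

A time is [E]⁻¹ in ℏ=c=1; restore one factor of ℏ.
1 GeV⁻¹ → ℏ × (1 GeV in J)⁻¹ = 6.586e-25 s.
Convert the energy scale: 547 keV⁻¹ = 5.47e8 GeV⁻¹.
Result: 5.47e8 × 6.586e-25 = 3.602e-16 s.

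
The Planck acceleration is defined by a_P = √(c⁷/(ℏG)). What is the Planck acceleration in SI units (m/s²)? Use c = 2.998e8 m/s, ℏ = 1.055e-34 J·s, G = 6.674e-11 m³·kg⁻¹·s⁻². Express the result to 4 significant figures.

5.560e51 m/s²

a_P = √(c⁷/(ℏG))
  = √(3.092e103)
  = 5.560e51 m/s²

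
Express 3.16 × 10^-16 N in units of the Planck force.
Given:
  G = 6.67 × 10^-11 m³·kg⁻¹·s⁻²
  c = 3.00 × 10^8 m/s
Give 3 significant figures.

Planck force: F_P = c⁴/G = 1.21 × 10^44 N.
3.16 × 10^-16 / 1.21 × 10^44 = 2.60 × 10^-60

2.60 × 10^-60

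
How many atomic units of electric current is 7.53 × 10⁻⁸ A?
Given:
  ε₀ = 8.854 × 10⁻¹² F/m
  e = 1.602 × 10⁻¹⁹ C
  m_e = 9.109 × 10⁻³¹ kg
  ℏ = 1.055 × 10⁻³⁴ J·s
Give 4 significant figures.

1.139 × 10⁻⁵

atomic unit of electric current: I_au = e E_h/ℏ = m_e e⁵/((4πε₀)²ℏ³) = 6.612 × 10⁻³ A.
7.53 × 10⁻⁸ / 6.612 × 10⁻³ = 1.139 × 10⁻⁵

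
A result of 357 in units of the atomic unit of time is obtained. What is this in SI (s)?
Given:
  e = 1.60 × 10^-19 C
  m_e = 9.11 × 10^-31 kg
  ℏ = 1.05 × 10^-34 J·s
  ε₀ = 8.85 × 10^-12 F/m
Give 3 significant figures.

8.56 × 10^-15 s

One atomic unit of time: τ_au = (4πε₀)²ℏ³/(m_e e⁴) = 2.40 × 10^-17 s.
357 × 2.40 × 10^-17 s = 8.56 × 10^-15 s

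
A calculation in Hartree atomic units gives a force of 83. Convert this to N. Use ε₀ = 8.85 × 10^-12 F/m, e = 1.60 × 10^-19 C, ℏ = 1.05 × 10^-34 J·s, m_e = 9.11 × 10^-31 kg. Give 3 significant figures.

6.91 × 10^-6 N

One atomic unit of force: F_au = E_h/a₀ = m_e²e⁶/((4πε₀)³ℏ⁴) = 8.33 × 10^-8 N.
83 × 8.33 × 10^-8 N = 6.91 × 10^-6 N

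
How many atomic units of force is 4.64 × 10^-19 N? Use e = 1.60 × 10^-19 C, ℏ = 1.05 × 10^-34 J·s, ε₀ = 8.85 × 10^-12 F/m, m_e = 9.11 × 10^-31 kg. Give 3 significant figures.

atomic unit of force: F_au = E_h/a₀ = m_e²e⁶/((4πε₀)³ℏ⁴) = 8.33 × 10^-8 N.
4.64 × 10^-19 / 8.33 × 10^-8 = 5.57 × 10^-12

5.57 × 10^-12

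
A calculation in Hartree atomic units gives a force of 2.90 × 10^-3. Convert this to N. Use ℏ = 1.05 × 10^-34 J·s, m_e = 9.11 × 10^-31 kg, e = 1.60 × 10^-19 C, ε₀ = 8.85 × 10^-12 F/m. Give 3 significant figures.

2.42 × 10^-10 N

One atomic unit of force: F_au = E_h/a₀ = m_e²e⁶/((4πε₀)³ℏ⁴) = 8.33 × 10^-8 N.
2.90 × 10^-3 × 8.33 × 10^-8 N = 2.42 × 10^-10 N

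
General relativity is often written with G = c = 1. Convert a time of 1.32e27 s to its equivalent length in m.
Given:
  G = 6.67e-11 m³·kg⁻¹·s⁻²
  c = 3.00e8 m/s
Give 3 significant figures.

Time → length via c.
1.32e27 s × (c) = 3.96e35 m

3.96e35 m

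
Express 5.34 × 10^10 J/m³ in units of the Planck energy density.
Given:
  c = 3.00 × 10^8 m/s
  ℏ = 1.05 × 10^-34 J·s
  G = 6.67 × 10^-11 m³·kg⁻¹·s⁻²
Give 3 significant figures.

Planck energy density: u_P = c⁷/(ℏG²) = 4.68 × 10^113 J/m³.
5.34 × 10^10 / 4.68 × 10^113 = 1.14 × 10^-103

1.14 × 10^-103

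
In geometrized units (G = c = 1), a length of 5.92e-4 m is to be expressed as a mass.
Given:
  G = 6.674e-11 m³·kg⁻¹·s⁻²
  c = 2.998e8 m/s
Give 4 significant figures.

7.973e23 kg

Length → mass via c²/G.
5.92e-4 m × (c²/G) = 7.973e23 kg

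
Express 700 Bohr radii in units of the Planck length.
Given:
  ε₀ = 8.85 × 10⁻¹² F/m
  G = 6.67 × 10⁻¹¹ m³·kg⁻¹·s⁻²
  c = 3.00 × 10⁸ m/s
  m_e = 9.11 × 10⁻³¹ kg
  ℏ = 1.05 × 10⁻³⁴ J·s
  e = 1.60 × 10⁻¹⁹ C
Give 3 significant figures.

Bohr radius: a₀ = 4πε₀ℏ²/(m_e e²) = 5.26 × 10⁻¹¹ m
Planck length: ℓ_P = √(ℏG/c³) = 1.61 × 10⁻³⁵ m
700 × 5.26 × 10⁻¹¹ / 1.61 × 10⁻³⁵ = 2.29 × 10²⁷

2.29 × 10²⁷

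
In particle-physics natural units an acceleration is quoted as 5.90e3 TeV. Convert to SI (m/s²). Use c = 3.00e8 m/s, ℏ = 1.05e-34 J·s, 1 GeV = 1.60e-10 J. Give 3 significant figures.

2.70e39 m/s²

Acceleration is [L]/[T]² = c·[E]/ℏ.
1 GeV → c/ℏ × (1 GeV in J) = 4.57e32 m/s².
Convert the energy scale: 5.90e3 TeV = 5.90e6 GeV.
Result: 5.90e6 × 4.57e32 = 2.70e39 m/s².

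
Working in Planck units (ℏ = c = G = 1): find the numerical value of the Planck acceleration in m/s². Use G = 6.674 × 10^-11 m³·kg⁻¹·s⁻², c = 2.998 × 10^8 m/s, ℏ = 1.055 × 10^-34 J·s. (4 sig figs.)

5.560 × 10^51 m/s²

The unique combination of the constants set to 1 with dimensions of acceleration is a_P = √(c⁷/(ℏG)).
  = √(3.092 × 10^103)
  = 5.560 × 10^51 m/s²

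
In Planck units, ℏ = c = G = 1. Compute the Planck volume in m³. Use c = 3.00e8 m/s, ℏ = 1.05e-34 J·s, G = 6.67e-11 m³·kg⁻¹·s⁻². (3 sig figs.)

The unique combination of the constants set to 1 with dimensions of volume is V_P = (ℏG/c³)^(3/2).
  = √(1.75e-209)
  = 4.18e-105 m³

4.18e-105 m³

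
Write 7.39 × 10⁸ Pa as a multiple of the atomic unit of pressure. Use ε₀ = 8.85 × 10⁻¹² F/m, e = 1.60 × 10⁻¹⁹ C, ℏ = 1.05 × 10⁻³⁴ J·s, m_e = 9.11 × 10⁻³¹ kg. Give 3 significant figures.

atomic unit of pressure: P_au = E_h/a₀³ = m_e⁴e¹⁰/((4πε₀)⁵ℏ⁸) = 3.01 × 10¹³ Pa.
7.39 × 10⁸ / 3.01 × 10¹³ = 2.45 × 10⁻⁵

2.45 × 10⁻⁵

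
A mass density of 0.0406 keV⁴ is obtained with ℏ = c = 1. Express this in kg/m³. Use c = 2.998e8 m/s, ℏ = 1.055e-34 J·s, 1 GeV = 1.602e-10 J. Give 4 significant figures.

Mass density is [E]/(c²[L]³) = [E]⁴/(ℏ³c⁵).
1 GeV⁴ → 1/(ℏ³c⁵) × (1 GeV in J)⁴ = 2.316e20 kg/m³.
Convert the energy scale: 0.0406 keV⁴ = 4.06e-26 GeV⁴.
Result: 4.06e-26 × 2.316e20 = 9.403e-6 kg/m³.

9.403e-6 kg/m³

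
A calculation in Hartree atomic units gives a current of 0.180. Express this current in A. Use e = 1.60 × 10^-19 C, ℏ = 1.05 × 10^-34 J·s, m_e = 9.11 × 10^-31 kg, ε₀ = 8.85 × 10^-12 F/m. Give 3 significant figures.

One atomic unit of electric current: I_au = e E_h/ℏ = m_e e⁵/((4πε₀)²ℏ³) = 6.67 × 10^-3 A.
0.180 × 6.67 × 10^-3 A = 1.20 × 10^-3 A

1.20 × 10^-3 A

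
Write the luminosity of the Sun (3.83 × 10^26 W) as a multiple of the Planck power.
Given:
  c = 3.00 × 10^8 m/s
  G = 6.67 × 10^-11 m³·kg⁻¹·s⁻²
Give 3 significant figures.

1.05 × 10^-26

Planck power: P_P = c⁵/G = 3.64 × 10^52 W.
3.83 × 10^26 / 3.64 × 10^52 = 1.05 × 10^-26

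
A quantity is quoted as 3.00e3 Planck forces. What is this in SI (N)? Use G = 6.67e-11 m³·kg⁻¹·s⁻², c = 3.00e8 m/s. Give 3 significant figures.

3.64e47 N

One Planck force: F_P = c⁴/G = 1.21e44 N.
3.00e3 × 1.21e44 N = 3.64e47 N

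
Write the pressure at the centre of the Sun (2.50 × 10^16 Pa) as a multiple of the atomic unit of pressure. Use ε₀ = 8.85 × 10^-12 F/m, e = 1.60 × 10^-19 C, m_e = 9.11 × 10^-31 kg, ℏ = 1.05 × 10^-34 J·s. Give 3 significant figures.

atomic unit of pressure: P_au = E_h/a₀³ = m_e⁴e¹⁰/((4πε₀)⁵ℏ⁸) = 3.01 × 10^13 Pa.
2.50 × 10^16 / 3.01 × 10^13 = 830

830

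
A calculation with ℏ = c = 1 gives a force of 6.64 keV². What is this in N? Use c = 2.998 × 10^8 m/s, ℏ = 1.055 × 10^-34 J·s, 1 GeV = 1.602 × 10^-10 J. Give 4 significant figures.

Force is [E]/[L] = [E]²/(ℏc); restore (ℏc)⁻¹.
1 GeV² → 1/(ℏc) × (1 GeV in J)² = 8.114 × 10^5 N.
Convert the energy scale: 6.64 keV² = 6.64 × 10^-12 GeV².
Result: 6.64 × 10^-12 × 8.114 × 10^5 = 5.388 × 10^-6 N.

5.388 × 10^-6 N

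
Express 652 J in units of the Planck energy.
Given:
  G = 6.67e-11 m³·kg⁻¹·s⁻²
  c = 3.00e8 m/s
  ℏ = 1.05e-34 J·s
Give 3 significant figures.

Planck energy: E_P = √(ℏc⁵/G) = 1.96e9 J.
652 / 1.96e9 = 3.33e-7

3.33e-7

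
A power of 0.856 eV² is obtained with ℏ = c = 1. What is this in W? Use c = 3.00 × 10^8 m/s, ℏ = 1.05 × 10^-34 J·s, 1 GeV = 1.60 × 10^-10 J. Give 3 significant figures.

Power is [E]/[T] = [E]²/ℏ.
1 GeV² → 1/ℏ × (1 GeV in J)² = 2.44 × 10^14 W.
Convert the energy scale: 0.856 eV² = 8.56 × 10^-19 GeV².
Result: 8.56 × 10^-19 × 2.44 × 10^14 = 2.09 × 10^-4 W.

2.09 × 10^-4 W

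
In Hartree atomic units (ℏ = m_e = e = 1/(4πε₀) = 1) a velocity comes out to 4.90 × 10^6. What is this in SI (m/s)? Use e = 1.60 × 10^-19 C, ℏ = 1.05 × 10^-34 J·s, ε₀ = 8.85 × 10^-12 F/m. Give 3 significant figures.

1.07 × 10^13 m/s

One atomic unit of velocity: v_au = e²/(4πε₀ℏ) = 2.19 × 10^6 m/s.
4.90 × 10^6 × 2.19 × 10^6 m/s = 1.07 × 10^13 m/s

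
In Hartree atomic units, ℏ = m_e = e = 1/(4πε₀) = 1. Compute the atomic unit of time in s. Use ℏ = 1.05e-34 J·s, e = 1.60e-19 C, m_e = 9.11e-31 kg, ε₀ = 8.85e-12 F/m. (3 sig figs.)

From ℏ = m_e = e = 1/(4πε₀) = 1 the time scale is τ_au = (4πε₀)²ℏ³/(m_e e⁴).
E_h = 4.38e-18 J
ℏ/E_h = 2.40e-17 s

2.40e-17 s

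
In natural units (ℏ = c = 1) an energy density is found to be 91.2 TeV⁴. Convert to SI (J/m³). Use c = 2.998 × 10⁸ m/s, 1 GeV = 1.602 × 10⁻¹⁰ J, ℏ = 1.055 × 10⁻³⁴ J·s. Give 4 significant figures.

[E]/[L]³ = [E]⁴/(ℏc)³; restore (ℏc)⁻³.
1 GeV⁴ → 1/(ℏc)³ × (1 GeV in J)⁴ = 2.082 × 10³⁷ J/m³.
Convert the energy scale: 91.2 TeV⁴ = 9.12 × 10¹³ GeV⁴.
Result: 9.12 × 10¹³ × 2.082 × 10³⁷ = 1.898 × 10⁵¹ J/m³.

1.898 × 10⁵¹ J/m³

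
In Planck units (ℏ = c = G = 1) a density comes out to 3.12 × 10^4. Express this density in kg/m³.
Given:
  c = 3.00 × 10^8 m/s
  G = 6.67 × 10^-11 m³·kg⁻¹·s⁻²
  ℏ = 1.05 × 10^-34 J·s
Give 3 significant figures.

1.62 × 10^101 kg/m³

One Planck density: ρ_P = c⁵/(ℏG²) = 5.20 × 10^96 kg/m³.
3.12 × 10^4 × 5.20 × 10^96 kg/m³ = 1.62 × 10^101 kg/m³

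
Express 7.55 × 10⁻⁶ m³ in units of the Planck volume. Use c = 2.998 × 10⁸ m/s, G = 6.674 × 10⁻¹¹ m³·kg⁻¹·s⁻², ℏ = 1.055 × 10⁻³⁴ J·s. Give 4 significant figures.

1.787 × 10⁹⁹

Planck volume: V_P = (ℏG/c³)^(3/2) = 4.224 × 10⁻¹⁰⁵ m³.
7.55 × 10⁻⁶ / 4.224 × 10⁻¹⁰⁵ = 1.787 × 10⁹⁹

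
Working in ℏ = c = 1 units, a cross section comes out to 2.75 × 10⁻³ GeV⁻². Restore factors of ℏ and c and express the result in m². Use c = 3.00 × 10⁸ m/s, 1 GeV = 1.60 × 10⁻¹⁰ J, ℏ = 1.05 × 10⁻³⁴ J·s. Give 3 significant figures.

1.07 × 10⁻³⁴ m²

Area is [L]² = [E]⁻²·(ℏc)²; restore (ℏc)².
1 GeV⁻² → (ℏc)² × (1 GeV in J)⁻² = 3.88 × 10⁻³² m².
Result: 2.75 × 10⁻³ × 3.88 × 10⁻³² = 1.07 × 10⁻³⁴ m².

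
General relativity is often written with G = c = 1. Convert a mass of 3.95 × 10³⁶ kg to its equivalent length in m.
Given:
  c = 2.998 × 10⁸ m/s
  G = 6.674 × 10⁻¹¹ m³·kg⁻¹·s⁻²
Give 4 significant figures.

2.933 × 10⁹ m

In G = c = 1 units mass has dimensions of length; the conversion factor is G/c².
3.95 × 10³⁶ kg × (G/c²) = 2.933 × 10⁹ m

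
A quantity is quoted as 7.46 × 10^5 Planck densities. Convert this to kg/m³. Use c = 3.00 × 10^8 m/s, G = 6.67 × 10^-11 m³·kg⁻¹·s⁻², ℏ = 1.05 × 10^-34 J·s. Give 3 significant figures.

3.88 × 10^102 kg/m³

One Planck density: ρ_P = c⁵/(ℏG²) = 5.20 × 10^96 kg/m³.
7.46 × 10^5 × 5.20 × 10^96 kg/m³ = 3.88 × 10^102 kg/m³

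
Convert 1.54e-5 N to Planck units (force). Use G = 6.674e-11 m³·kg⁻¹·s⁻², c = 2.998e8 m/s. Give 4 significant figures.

1.272e-49

Planck force: F_P = c⁴/G = 1.210e44 N.
1.54e-5 / 1.210e44 = 1.272e-49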